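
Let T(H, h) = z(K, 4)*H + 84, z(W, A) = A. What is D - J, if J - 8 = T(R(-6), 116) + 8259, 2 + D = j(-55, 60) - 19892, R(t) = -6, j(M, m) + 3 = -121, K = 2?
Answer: -28345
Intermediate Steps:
j(M, m) = -124 (j(M, m) = -3 - 121 = -124)
T(H, h) = 84 + 4*H (T(H, h) = 4*H + 84 = 84 + 4*H)
D = -20018 (D = -2 + (-124 - 19892) = -2 - 20016 = -20018)
J = 8327 (J = 8 + ((84 + 4*(-6)) + 8259) = 8 + ((84 - 24) + 8259) = 8 + (60 + 8259) = 8 + 8319 = 8327)
D - J = -20018 - 1*8327 = -20018 - 8327 = -28345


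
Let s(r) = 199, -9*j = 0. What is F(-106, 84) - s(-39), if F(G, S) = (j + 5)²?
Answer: -174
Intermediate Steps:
j = 0 (j = -⅑*0 = 0)
F(G, S) = 25 (F(G, S) = (0 + 5)² = 5² = 25)
F(-106, 84) - s(-39) = 25 - 1*199 = 25 - 199 = -174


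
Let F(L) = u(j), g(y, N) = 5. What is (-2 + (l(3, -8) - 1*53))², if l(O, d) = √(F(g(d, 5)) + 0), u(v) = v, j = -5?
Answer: (55 - I*√5)² ≈ 3020.0 - 245.97*I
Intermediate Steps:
F(L) = -5
l(O, d) = I*√5 (l(O, d) = √(-5 + 0) = √(-5) = I*√5)
(-2 + (l(3, -8) - 1*53))² = (-2 + (I*√5 - 1*53))² = (-2 + (I*√5 - 53))² = (-2 + (-53 + I*√5))² = (-55 + I*√5)²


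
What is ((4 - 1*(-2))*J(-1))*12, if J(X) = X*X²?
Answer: -72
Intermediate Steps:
J(X) = X³
((4 - 1*(-2))*J(-1))*12 = ((4 - 1*(-2))*(-1)³)*12 = ((4 + 2)*(-1))*12 = (6*(-1))*12 = -6*12 = -72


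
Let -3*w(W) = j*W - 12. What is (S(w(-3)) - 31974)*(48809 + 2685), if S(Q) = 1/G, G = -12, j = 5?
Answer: -9878840683/6 ≈ -1.6465e+9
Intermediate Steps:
w(W) = 4 - 5*W/3 (w(W) = -(5*W - 12)/3 = -(-12 + 5*W)/3 = 4 - 5*W/3)
S(Q) = -1/12 (S(Q) = 1/(-12) = -1/12)
(S(w(-3)) - 31974)*(48809 + 2685) = (-1/12 - 31974)*(48809 + 2685) = -383689/12*51494 = -9878840683/6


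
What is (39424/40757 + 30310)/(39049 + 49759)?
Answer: 617692047/1809773828 ≈ 0.34131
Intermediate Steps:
(39424/40757 + 30310)/(39049 + 49759) = (39424*(1/40757) + 30310)/88808 = (39424/40757 + 30310)*(1/88808) = (1235384094/40757)*(1/88808) = 617692047/1809773828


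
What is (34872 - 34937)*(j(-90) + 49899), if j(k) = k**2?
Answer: -3769935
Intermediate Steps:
(34872 - 34937)*(j(-90) + 49899) = (34872 - 34937)*((-90)**2 + 49899) = -65*(8100 + 49899) = -65*57999 = -3769935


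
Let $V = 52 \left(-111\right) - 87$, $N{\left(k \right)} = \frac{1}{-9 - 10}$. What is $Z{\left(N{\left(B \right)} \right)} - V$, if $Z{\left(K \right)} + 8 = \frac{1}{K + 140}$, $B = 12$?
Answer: $\frac{15557828}{2659} \approx 5851.0$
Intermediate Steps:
$N{\left(k \right)} = - \frac{1}{19}$ ($N{\left(k \right)} = \frac{1}{-19} = - \frac{1}{19}$)
$Z{\left(K \right)} = -8 + \frac{1}{140 + K}$ ($Z{\left(K \right)} = -8 + \frac{1}{K + 140} = -8 + \frac{1}{140 + K}$)
$V = -5859$ ($V = -5772 - 87 = -5859$)
$Z{\left(N{\left(B \right)} \right)} - V = \frac{-1119 - - \frac{8}{19}}{140 - \frac{1}{19}} - -5859 = \frac{-1119 + \frac{8}{19}}{\frac{2659}{19}} + 5859 = \frac{19}{2659} \left(- \frac{21253}{19}\right) + 5859 = - \frac{21253}{2659} + 5859 = \frac{15557828}{2659}$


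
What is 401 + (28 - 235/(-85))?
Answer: 7340/17 ≈ 431.76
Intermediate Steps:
401 + (28 - 235/(-85)) = 401 + (28 - 235*(-1)/85) = 401 + (28 - 1*(-47/17)) = 401 + (28 + 47/17) = 401 + 523/17 = 7340/17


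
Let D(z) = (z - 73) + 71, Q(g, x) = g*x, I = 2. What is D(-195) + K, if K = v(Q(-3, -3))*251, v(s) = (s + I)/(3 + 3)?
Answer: 1579/6 ≈ 263.17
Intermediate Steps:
v(s) = ⅓ + s/6 (v(s) = (s + 2)/(3 + 3) = (2 + s)/6 = (2 + s)*(⅙) = ⅓ + s/6)
K = 2761/6 (K = (⅓ + (-3*(-3))/6)*251 = (⅓ + (⅙)*9)*251 = (⅓ + 3/2)*251 = (11/6)*251 = 2761/6 ≈ 460.17)
D(z) = -2 + z (D(z) = (-73 + z) + 71 = -2 + z)
D(-195) + K = (-2 - 195) + 2761/6 = -197 + 2761/6 = 1579/6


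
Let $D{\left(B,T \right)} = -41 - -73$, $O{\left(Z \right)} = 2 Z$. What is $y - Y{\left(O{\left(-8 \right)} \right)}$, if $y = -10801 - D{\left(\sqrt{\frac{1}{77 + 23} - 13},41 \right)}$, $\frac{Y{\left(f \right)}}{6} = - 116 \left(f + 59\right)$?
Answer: $19095$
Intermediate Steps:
$D{\left(B,T \right)} = 32$ ($D{\left(B,T \right)} = -41 + 73 = 32$)
$Y{\left(f \right)} = -41064 - 696 f$ ($Y{\left(f \right)} = 6 \left(- 116 \left(f + 59\right)\right) = 6 \left(- 116 \left(59 + f\right)\right) = 6 \left(-6844 - 116 f\right) = -41064 - 696 f$)
$y = -10833$ ($y = -10801 - 32 = -10833$)
$y - Y{\left(O{\left(-8 \right)} \right)} = -10833 - \left(-41064 - 696 \cdot 2 \left(-8\right)\right) = -10833 - \left(-41064 - -11136\right) = -10833 - \left(-41064 + 11136\right) = -10833 - -29928 = -10833 + 29928 = 19095$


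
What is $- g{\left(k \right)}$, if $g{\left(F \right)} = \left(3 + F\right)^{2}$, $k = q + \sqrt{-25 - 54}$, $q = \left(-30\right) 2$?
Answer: $-3170 + 114 i \sqrt{79} \approx -3170.0 + 1013.3 i$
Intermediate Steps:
$q = -60$
$k = -60 + i \sqrt{79}$ ($k = -60 + \sqrt{-25 - 54} = -60 + \sqrt{-79} = -60 + i \sqrt{79} \approx -60.0 + 8.8882 i$)
$- g{\left(k \right)} = - \left(3 - \left(60 - i \sqrt{79}\right)\right)^{2} = - \left(-57 + i \sqrt{79}\right)^{2}$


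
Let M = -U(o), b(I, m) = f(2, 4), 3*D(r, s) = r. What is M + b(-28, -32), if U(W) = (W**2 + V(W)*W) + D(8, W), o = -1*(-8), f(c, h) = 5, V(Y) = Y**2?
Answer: -1721/3 ≈ -573.67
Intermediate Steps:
D(r, s) = r/3
b(I, m) = 5
o = 8
U(W) = 8/3 + W**2 + W**3 (U(W) = (W**2 + W**2*W) + (1/3)*8 = (W**2 + W**3) + 8/3 = 8/3 + W**2 + W**3)
M = -1736/3 (M = -(8/3 + 8**2 + 8**3) = -(8/3 + 64 + 512) = -1*1736/3 = -1736/3 ≈ -578.67)
M + b(-28, -32) = -1736/3 + 5 = -1721/3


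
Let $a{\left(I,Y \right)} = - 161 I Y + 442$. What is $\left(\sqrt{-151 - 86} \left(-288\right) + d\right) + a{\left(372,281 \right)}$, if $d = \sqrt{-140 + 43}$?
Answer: $-16829210 + i \sqrt{97} - 288 i \sqrt{237} \approx -1.6829 \cdot 10^{7} - 4423.9 i$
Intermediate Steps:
$a{\left(I,Y \right)} = 442 - 161 I Y$ ($a{\left(I,Y \right)} = - 161 I Y + 442 = 442 - 161 I Y$)
$d = i \sqrt{97}$ ($d = \sqrt{-97} = i \sqrt{97} \approx 9.8489 i$)
$\left(\sqrt{-151 - 86} \left(-288\right) + d\right) + a{\left(372,281 \right)} = \left(\sqrt{-151 - 86} \left(-288\right) + i \sqrt{97}\right) + \left(442 - 59892 \cdot 281\right) = \left(\sqrt{-237} \left(-288\right) + i \sqrt{97}\right) + \left(442 - 16829652\right) = \left(i \sqrt{237} \left(-288\right) + i \sqrt{97}\right) - 16829210 = \left(- 288 i \sqrt{237} + i \sqrt{97}\right) - 16829210 = \left(i \sqrt{97} - 288 i \sqrt{237}\right) - 16829210 = -16829210 + i \sqrt{97} - 288 i \sqrt{237}$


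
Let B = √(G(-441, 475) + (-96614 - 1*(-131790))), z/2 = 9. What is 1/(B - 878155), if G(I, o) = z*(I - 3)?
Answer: -878155/771156176841 - 4*√1699/771156176841 ≈ -1.1390e-6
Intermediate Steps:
z = 18 (z = 2*9 = 18)
G(I, o) = -54 + 18*I (G(I, o) = 18*(I - 3) = 18*(-3 + I) = -54 + 18*I)
B = 4*√1699 (B = √((-54 + 18*(-441)) + (-96614 - 1*(-131790))) = √((-54 - 7938) + (-96614 + 131790)) = √(-7992 + 35176) = √27184 = 4*√1699 ≈ 164.88)
1/(B - 878155) = 1/(4*√1699 - 878155) = 1/(-878155 + 4*√1699)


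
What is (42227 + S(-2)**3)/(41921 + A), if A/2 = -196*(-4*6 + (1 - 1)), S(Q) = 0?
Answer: 42227/51329 ≈ 0.82267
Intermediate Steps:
A = 9408 (A = 2*(-196*(-4*6 + (1 - 1))) = 2*(-196*(-24 + 0)) = 2*(-196*(-24)) = 2*4704 = 9408)
(42227 + S(-2)**3)/(41921 + A) = (42227 + 0**3)/(41921 + 9408) = (42227 + 0)/51329 = 42227*(1/51329) = 42227/51329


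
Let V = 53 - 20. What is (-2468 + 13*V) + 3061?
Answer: 1022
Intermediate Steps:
V = 33
(-2468 + 13*V) + 3061 = (-2468 + 13*33) + 3061 = (-2468 + 429) + 3061 = -2039 + 3061 = 1022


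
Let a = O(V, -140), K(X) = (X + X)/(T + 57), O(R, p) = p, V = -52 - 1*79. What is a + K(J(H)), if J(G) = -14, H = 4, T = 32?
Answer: -12488/89 ≈ -140.31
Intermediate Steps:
V = -131 (V = -52 - 79 = -131)
K(X) = 2*X/89 (K(X) = (X + X)/(32 + 57) = (2*X)/89 = (2*X)*(1/89) = 2*X/89)
a = -140
a + K(J(H)) = -140 + (2/89)*(-14) = -140 - 28/89 = -12488/89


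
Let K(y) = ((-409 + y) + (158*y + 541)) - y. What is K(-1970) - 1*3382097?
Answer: -3693225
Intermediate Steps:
K(y) = 132 + 158*y (K(y) = ((-409 + y) + (541 + 158*y)) - y = (132 + 159*y) - y = 132 + 158*y)
K(-1970) - 1*3382097 = (132 + 158*(-1970)) - 1*3382097 = (132 - 311260) - 3382097 = -311128 - 3382097 = -3693225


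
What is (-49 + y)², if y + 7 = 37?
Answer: 361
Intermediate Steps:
y = 30 (y = -7 + 37 = 30)
(-49 + y)² = (-49 + 30)² = (-19)² = 361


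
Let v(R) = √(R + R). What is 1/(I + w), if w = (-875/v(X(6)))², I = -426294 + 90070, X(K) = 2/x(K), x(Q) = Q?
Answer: 2/1624427 ≈ 1.2312e-6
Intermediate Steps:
X(K) = 2/K
v(R) = √2*√R (v(R) = √(2*R) = √2*√R)
I = -336224
w = 2296875/2 (w = (-875*√6/2)² = 2296875/2 ≈ 1.1484e+6)
1/(I + w) = 1/(-336224 + 2296875/2) = 1/(1624427/2) = 2/1624427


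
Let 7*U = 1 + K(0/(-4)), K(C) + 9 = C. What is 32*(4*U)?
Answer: -1024/7 ≈ -146.29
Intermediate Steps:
K(C) = -9 + C
U = -8/7 (U = (1 + (-9 + 0/(-4)))/7 = (1 + (-9 + 0*(-¼)))/7 = (1 + (-9 + 0))/7 = (1 - 9)/7 = (⅐)*(-8) = -8/7 ≈ -1.1429)
32*(4*U) = 32*(4*(-8/7)) = 32*(-32/7) = -1024/7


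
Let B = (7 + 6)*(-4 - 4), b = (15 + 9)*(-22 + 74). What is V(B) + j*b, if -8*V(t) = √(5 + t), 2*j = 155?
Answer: 96720 - 3*I*√11/8 ≈ 96720.0 - 1.2437*I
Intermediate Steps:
j = 155/2 (j = (½)*155 = 155/2 ≈ 77.500)
b = 1248 (b = 24*52 = 1248)
B = -104 (B = 13*(-8) = -104)
V(t) = -√(5 + t)/8
V(B) + j*b = -√(5 - 104)/8 + (155/2)*1248 = -3*I*√11/8 + 96720 = 96720 - 3*I*√11/8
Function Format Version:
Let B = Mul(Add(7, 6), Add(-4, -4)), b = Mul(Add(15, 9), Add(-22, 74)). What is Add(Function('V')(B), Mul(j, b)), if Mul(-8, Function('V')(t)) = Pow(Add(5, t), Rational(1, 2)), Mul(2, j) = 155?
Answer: Add(96720, Mul(Rational(-3, 8), I, Pow(11, Rational(1, 2)))) ≈ Add(96720., Mul(-1.2437, I))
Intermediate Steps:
j = Rational(155, 2) (j = Mul(Rational(1, 2), 155) = Rational(155, 2) ≈ 77.500)
b = 1248 (b = Mul(24, 52) = 1248)
B = -104 (B = Mul(13, -8) = -104)
Function('V')(t) = Mul(Rational(-1, 8), Pow(Add(5, t), Rational(1, 2)))
Add(Function('V')(B), Mul(j, b)) = Add(Mul(Rational(-1, 8), Pow(Add(5, -104), Rational(1, 2))), Mul(Rational(155, 2), 1248)) = Add(Mul(Rational(-1, 8), Pow(-99, Rational(1, 2))), 96720) = Add(Mul(Rational(-1, 8), Mul(3, I, Pow(11, Rational(1, 2)))), 96720) = Add(Mul(Rational(-3, 8), I, Pow(11, Rational(1, 2))), 96720) = Add(96720, Mul(Rational(-3, 8), I, Pow(11, Rational(1, 2))))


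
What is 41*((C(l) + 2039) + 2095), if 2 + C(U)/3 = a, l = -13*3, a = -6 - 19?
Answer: 166173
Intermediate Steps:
a = -25
l = -39
C(U) = -81 (C(U) = -6 + 3*(-25) = -6 - 75 = -81)
41*((C(l) + 2039) + 2095) = 41*((-81 + 2039) + 2095) = 41*(1958 + 2095) = 41*4053 = 166173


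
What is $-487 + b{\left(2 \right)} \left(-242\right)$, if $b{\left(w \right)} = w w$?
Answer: $-1455$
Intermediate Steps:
$b{\left(w \right)} = w^{2}$
$-487 + b{\left(2 \right)} \left(-242\right) = -487 + 2^{2} \left(-242\right) = -487 + 4 \left(-242\right) = -487 - 968 = -1455$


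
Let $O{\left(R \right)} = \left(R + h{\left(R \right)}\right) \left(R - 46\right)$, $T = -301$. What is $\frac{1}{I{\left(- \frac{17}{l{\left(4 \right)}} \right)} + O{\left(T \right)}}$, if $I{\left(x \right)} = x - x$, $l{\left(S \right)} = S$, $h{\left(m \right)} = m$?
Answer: $\frac{1}{208894} \approx 4.7871 \cdot 10^{-6}$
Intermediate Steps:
$O{\left(R \right)} = 2 R \left(-46 + R\right)$ ($O{\left(R \right)} = \left(R + R\right) \left(R - 46\right) = 2 R \left(-46 + R\right)$)
$I{\left(x \right)} = 0$
$\frac{1}{I{\left(- \frac{17}{l{\left(4 \right)}} \right)} + O{\left(T \right)}} = \frac{1}{0 + 2 \left(-301\right) \left(-46 - 301\right)} = \frac{1}{0 + 2 \left(-301\right) \left(-347\right)} = \frac{1}{0 + 208894} = \frac{1}{208894}$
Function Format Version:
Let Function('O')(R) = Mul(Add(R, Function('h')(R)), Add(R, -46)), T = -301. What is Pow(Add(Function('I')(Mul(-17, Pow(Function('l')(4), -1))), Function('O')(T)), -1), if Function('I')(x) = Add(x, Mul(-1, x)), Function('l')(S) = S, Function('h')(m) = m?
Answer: Rational(1, 208894) ≈ 4.7871e-6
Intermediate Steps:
Function('O')(R) = Mul(2, R, Add(-46, R)) (Function('O')(R) = Mul(Add(R, R), Add(R, -46)) = Mul(Mul(2, R), Add(-46, R)) = Mul(2, R, Add(-46, R)))
Function('I')(x) = 0
Pow(Add(Function('I')(Mul(-17, Pow(Function('l')(4), -1))), Function('O')(T)), -1) = Pow(Add(0, Mul(2, -301, Add(-46, -301))), -1) = Pow(Add(0, Mul(2, -301, -347)), -1) = Pow(Add(0, 208894), -1) = Pow(208894, -1) = Rational(1, 208894)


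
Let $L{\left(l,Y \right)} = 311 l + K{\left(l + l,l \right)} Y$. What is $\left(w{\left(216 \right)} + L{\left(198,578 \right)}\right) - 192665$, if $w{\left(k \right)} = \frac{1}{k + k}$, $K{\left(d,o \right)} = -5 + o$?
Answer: $- \frac{8438255}{432} \approx -19533.0$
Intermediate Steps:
$w{\left(k \right)} = \frac{1}{2 k}$
$L{\left(l,Y \right)} = 311 l + Y \left(-5 + l\right)$ ($L{\left(l,Y \right)} = 311 l + \left(-5 + l\right) Y = 311 l + Y \left(-5 + l\right)$)
$\left(w{\left(216 \right)} + L{\left(198,578 \right)}\right) - 192665 = \left(\frac{1}{2 \cdot 216} + \left(311 \cdot 198 + 578 \left(-5 + 198\right)\right)\right) - 192665 = \left(\frac{1}{2} \cdot \frac{1}{216} + \left(61578 + 578 \cdot 193\right)\right) - 192665 = \left(\frac{1}{432} + \left(61578 + 111554\right)\right) - 192665 = \left(\frac{1}{432} + 173132\right) - 192665 = \frac{74793025}{432} - 192665 = - \frac{8438255}{432}$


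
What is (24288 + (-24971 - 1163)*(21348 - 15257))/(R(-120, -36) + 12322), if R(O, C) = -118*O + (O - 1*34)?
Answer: -79578953/13164 ≈ -6045.2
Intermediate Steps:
R(O, C) = -34 - 117*O (R(O, C) = -118*O + (O - 34) = -118*O + (-34 + O) = -34 - 117*O)
(24288 + (-24971 - 1163)*(21348 - 15257))/(R(-120, -36) + 12322) = (24288 + (-24971 - 1163)*(21348 - 15257))/((-34 - 117*(-120)) + 12322) = (24288 - 26134*6091)/((-34 + 14040) + 12322) = (24288 - 159182194)/(14006 + 12322) = -159157906/26328 = -159157906*1/26328 = -79578953/13164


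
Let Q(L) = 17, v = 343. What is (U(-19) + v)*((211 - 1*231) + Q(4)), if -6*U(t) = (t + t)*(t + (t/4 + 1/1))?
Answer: -2387/4 ≈ -596.75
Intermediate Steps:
U(t) = -t*(1 + 5*t/4)/3 (U(t) = -(t + t)*(t + (t/4 + 1/1))/6 = -2*t*(t + (t*(1/4) + 1*1))/6 = -2*t*(t + (t/4 + 1))/6 = -2*t*(t + (1 + t/4))/6 = -2*t*(1 + 5*t/4)/6 = -t*(1 + 5*t/4)/3)
(U(-19) + v)*((211 - 1*231) + Q(4)) = (-1/12*(-19)*(4 + 5*(-19)) + 343)*((211 - 1*231) + 17) = (-1/12*(-19)*(4 - 95) + 343)*((211 - 231) + 17) = (-1/12*(-19)*(-91) + 343)*(-20 + 17) = (-1729/12 + 343)*(-3) = (2387/12)*(-3) = -2387/4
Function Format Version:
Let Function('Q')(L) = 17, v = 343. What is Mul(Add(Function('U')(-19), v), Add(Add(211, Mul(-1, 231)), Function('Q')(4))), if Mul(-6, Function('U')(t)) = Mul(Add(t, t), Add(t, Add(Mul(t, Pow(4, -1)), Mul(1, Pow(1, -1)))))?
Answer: Rational(-2387, 4) ≈ -596.75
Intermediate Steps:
Function('U')(t) = Mul(Rational(-1, 3), t, Add(1, Mul(Rational(5, 4), t))) (Function('U')(t) = Mul(Rational(-1, 6), Mul(Add(t, t), Add(t, Add(Mul(t, Pow(4, -1)), Mul(1, Pow(1, -1)))))) = Mul(Rational(-1, 6), Mul(Mul(2, t), Add(t, Add(Mul(t, Rational(1, 4)), Mul(1, 1))))) = Mul(Rational(-1, 6), Mul(Mul(2, t), Add(t, Add(Mul(Rational(1, 4), t), 1)))) = Mul(Rational(-1, 6), Mul(Mul(2, t), Add(t, Add(1, Mul(Rational(1, 4), t))))) = Mul(Rational(-1, 6), Mul(Mul(2, t), Add(1, Mul(Rational(5, 4), t)))) = Mul(Rational(-1, 6), Mul(2, t, Add(1, Mul(Rational(5, 4), t)))) = Mul(Rational(-1, 3), t, Add(1, Mul(Rational(5, 4), t))))
Mul(Add(Function('U')(-19), v), Add(Add(211, Mul(-1, 231)), Function('Q')(4))) = Mul(Add(Mul(Rational(-1, 12), -19, Add(4, Mul(5, -19))), 343), Add(Add(211, Mul(-1, 231)), 17)) = Mul(Add(Mul(Rational(-1, 12), -19, Add(4, -95)), 343), Add(Add(211, -231), 17)) = Mul(Add(Mul(Rational(-1, 12), -19, -91), 343), Add(-20, 17)) = Mul(Add(Rational(-1729, 12), 343), -3) = Mul(Rational(2387, 12), -3) = Rational(-2387, 4)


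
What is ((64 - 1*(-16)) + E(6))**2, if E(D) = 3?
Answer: 6889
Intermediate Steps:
((64 - 1*(-16)) + E(6))**2 = ((64 - 1*(-16)) + 3)**2 = ((64 + 16) + 3)**2 = (80 + 3)**2 = 83**2 = 6889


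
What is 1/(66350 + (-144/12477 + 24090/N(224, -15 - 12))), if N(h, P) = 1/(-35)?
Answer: -4159/3230711248 ≈ -1.2873e-6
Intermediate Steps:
N(h, P) = -1/35
1/(66350 + (-144/12477 + 24090/N(224, -15 - 12))) = 1/(66350 + (-144/12477 + 24090/(-1/35))) = 1/(66350 + (-144*1/12477 + 24090*(-35))) = 1/(66350 + (-48/4159 - 843150)) = 1/(66350 - 3506660898/4159) = 1/(-3230711248/4159) = -4159/3230711248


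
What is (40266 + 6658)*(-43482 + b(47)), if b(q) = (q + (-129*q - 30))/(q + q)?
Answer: -96038271548/47 ≈ -2.0434e+9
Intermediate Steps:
b(q) = (-30 - 128*q)/(2*q) (b(q) = (q + (-30 - 129*q))/((2*q)) = (-30 - 128*q)*(1/(2*q)) = (-30 - 128*q)/(2*q))
(40266 + 6658)*(-43482 + b(47)) = (40266 + 6658)*(-43482 + (-64 - 15/47)) = 46924*(-43482 + (-64 - 15*1/47)) = 46924*(-43482 + (-64 - 15/47)) = 46924*(-43482 - 3023/47) = 46924*(-2046677/47) = -96038271548/47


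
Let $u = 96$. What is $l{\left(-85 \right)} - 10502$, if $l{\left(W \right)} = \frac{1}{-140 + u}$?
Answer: $- \frac{462089}{44} \approx -10502.0$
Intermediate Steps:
$l{\left(W \right)} = - \frac{1}{44}$ ($l{\left(W \right)} = \frac{1}{-140 + 96} = \frac{1}{-44} = - \frac{1}{44}$)
$l{\left(-85 \right)} - 10502 = - \frac{1}{44} - 10502 = - \frac{462089}{44}$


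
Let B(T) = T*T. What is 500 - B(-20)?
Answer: 100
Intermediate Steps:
B(T) = T²
500 - B(-20) = 500 - 1*(-20)² = 500 - 1*400 = 500 - 400 = 100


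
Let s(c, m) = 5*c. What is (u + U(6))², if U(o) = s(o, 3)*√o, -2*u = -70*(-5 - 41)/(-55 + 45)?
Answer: 31321 + 9660*√6 ≈ 54983.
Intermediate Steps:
u = 161 (u = -(-35)/((-55 + 45)/(-5 - 41)) = -(-35)/((-10/(-46))) = -(-35)/((-10*(-1/46))) = -(-35)/5/23 = -(-35)*23/5 = -½*(-322) = 161)
U(o) = 5*o^(3/2) (U(o) = (5*o)*√o = 5*o^(3/2))
(u + U(6))² = (161 + 5*6^(3/2))² = (161 + 5*(6*√6))² = (161 + 30*√6)²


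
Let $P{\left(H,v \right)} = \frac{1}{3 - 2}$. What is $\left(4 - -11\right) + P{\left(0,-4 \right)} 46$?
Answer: $61$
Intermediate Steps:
$P{\left(H,v \right)} = 1$ ($P{\left(H,v \right)} = 1^{-1} = 1$)
$\left(4 - -11\right) + P{\left(0,-4 \right)} 46 = \left(4 - -11\right) + 1 \cdot 46 = \left(4 + 11\right) + 46 = 15 + 46 = 61$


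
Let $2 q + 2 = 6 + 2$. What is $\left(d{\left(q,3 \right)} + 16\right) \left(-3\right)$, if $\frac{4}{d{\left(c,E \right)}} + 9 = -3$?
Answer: $-47$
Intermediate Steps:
$q = 3$ ($q = -1 + \frac{6 + 2}{2} = -1 + \frac{1}{2} \cdot 8 = -1 + 4 = 3$)
$d{\left(c,E \right)} = - \frac{1}{3}$ ($d{\left(c,E \right)} = \frac{4}{-9 - 3} = \frac{4}{-12} = 4 \left(- \frac{1}{12}\right) = - \frac{1}{3}$)
$\left(d{\left(q,3 \right)} + 16\right) \left(-3\right) = \left(- \frac{1}{3} + 16\right) \left(-3\right) = \frac{47}{3} \left(-3\right) = -47$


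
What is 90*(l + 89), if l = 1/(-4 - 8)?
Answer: 16005/2 ≈ 8002.5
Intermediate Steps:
l = -1/12 (l = 1/(-12) = -1/12 ≈ -0.083333)
90*(l + 89) = 90*(-1/12 + 89) = 90*(1067/12) = 16005/2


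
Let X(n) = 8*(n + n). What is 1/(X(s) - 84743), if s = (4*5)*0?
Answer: -1/84743 ≈ -1.1800e-5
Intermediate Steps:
s = 0 (s = 20*0 = 0)
X(n) = 16*n (X(n) = 8*(2*n) = 16*n)
1/(X(s) - 84743) = 1/(16*0 - 84743) = 1/(0 - 84743) = 1/(-84743) = -1/84743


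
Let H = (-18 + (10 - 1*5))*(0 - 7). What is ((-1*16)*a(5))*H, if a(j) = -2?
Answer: 2912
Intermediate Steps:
H = 91 (H = (-18 + (10 - 5))*(-7) = (-18 + 5)*(-7) = -13*(-7) = 91)
((-1*16)*a(5))*H = (-1*16*(-2))*91 = -16*(-2)*91 = 32*91 = 2912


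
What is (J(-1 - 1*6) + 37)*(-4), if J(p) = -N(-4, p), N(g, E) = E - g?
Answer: -160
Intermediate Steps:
J(p) = -4 - p (J(p) = -(p - 1*(-4)) = -(p + 4) = -(4 + p) = -4 - p)
(J(-1 - 1*6) + 37)*(-4) = ((-4 - (-1 - 1*6)) + 37)*(-4) = ((-4 - (-1 - 6)) + 37)*(-4) = ((-4 - 1*(-7)) + 37)*(-4) = ((-4 + 7) + 37)*(-4) = (3 + 37)*(-4) = 40*(-4) = -160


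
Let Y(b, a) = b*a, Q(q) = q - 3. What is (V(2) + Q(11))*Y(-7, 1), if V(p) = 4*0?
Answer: -56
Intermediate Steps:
V(p) = 0
Q(q) = -3 + q
Y(b, a) = a*b
(V(2) + Q(11))*Y(-7, 1) = (0 + (-3 + 11))*(1*(-7)) = (0 + 8)*(-7) = 8*(-7) = -56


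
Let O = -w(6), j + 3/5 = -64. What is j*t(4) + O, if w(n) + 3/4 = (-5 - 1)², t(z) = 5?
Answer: -1433/4 ≈ -358.25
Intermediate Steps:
j = -323/5 (j = -⅗ - 64 = -323/5 ≈ -64.600)
w(n) = 141/4 (w(n) = -¾ + (-5 - 1)² = -¾ + (-6)² = -¾ + 36 = 141/4)
O = -141/4 (O = -1*141/4 = -141/4 ≈ -35.250)
j*t(4) + O = -323/5*5 - 141/4 = -323 - 141/4 = -1433/4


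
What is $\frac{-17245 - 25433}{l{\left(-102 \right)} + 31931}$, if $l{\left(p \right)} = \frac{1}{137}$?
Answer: $- \frac{2923443}{2187274} \approx -1.3366$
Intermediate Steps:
$l{\left(p \right)} = \frac{1}{137}$
$\frac{-17245 - 25433}{l{\left(-102 \right)} + 31931} = \frac{-17245 - 25433}{\frac{1}{137} + 31931} = - \frac{42678}{\frac{4374548}{137}} = \left(-42678\right) \frac{137}{4374548} = - \frac{2923443}{2187274}$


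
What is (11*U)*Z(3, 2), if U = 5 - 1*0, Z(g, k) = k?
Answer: 110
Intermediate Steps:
U = 5 (U = 5 + 0 = 5)
(11*U)*Z(3, 2) = (11*5)*2 = 55*2 = 110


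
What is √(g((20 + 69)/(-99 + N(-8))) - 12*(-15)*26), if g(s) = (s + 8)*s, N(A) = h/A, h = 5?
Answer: 2*√742186338/797 ≈ 68.364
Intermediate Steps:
N(A) = 5/A
g(s) = s*(8 + s) (g(s) = (8 + s)*s = s*(8 + s))
√(g((20 + 69)/(-99 + N(-8))) - 12*(-15)*26) = √(((20 + 69)/(-99 + 5/(-8)))*(8 + (20 + 69)/(-99 + 5/(-8))) - 12*(-15)*26) = √((89/(-99 + 5*(-⅛)))*(8 + 89/(-99 + 5*(-⅛))) + 180*26) = √((89/(-99 - 5/8))*(8 + 89/(-99 - 5/8)) + 4680) = √((89/(-797/8))*(8 + 89/(-797/8)) + 4680) = √((89*(-8/797))*(8 + 89*(-8/797)) + 4680) = √(-712*(8 - 712/797)/797 + 4680) = √(-712/797*5664/797 + 4680) = √(-4032768/635209 + 4680) = √(2968745352/635209) = 2*√742186338/797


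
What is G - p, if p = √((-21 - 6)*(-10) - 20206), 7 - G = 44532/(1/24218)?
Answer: -1078475969 - 4*I*√1246 ≈ -1.0785e+9 - 141.19*I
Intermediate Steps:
G = -1078475969 (G = 7 - 44532/(1/24218) = 7 - 44532/1/24218 = 7 - 44532*24218 = 7 - 1*1078475976 = 7 - 1078475976 = -1078475969)
p = 4*I*√1246 (p = √(-27*(-10) - 20206) = √(270 - 20206) = √(-19936) = 4*I*√1246 ≈ 141.19*I)
G - p = -1078475969 - 4*I*√1246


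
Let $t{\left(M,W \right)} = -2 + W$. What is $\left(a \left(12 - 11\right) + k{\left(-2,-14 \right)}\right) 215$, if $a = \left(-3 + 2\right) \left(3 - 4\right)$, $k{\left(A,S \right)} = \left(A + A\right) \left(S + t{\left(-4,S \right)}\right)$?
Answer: $26015$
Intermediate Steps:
$k{\left(A,S \right)} = 2 A \left(-2 + 2 S\right)$ ($k{\left(A,S \right)} = \left(A + A\right) \left(S + \left(-2 + S\right)\right) = 2 A \left(-2 + 2 S\right)$)
$a = 1$ ($a = \left(-1\right) \left(-1\right) = 1$)
$\left(a \left(12 - 11\right) + k{\left(-2,-14 \right)}\right) 215 = \left(1 \left(12 - 11\right) + 4 \left(-2\right) \left(-1 - 14\right)\right) 215 = \left(1 \cdot 1 + 4 \left(-2\right) \left(-15\right)\right) 215 = \left(1 + 120\right) 215 = 121 \cdot 215 = 26015$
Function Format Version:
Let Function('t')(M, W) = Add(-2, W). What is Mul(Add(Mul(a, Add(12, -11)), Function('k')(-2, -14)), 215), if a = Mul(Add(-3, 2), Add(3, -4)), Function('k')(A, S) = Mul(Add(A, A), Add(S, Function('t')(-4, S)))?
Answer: 26015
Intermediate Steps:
Function('k')(A, S) = Mul(2, A, Add(-2, Mul(2, S))) (Function('k')(A, S) = Mul(Add(A, A), Add(S, Add(-2, S))) = Mul(Mul(2, A), Add(-2, Mul(2, S))) = Mul(2, A, Add(-2, Mul(2, S))))
a = 1 (a = Mul(-1, -1) = 1)
Mul(Add(Mul(a, Add(12, -11)), Function('k')(-2, -14)), 215) = Mul(Add(Mul(1, Add(12, -11)), Mul(4, -2, Add(-1, -14))), 215) = Mul(Add(Mul(1, 1), Mul(4, -2, -15)), 215) = Mul(Add(1, 120), 215) = Mul(121, 215) = 26015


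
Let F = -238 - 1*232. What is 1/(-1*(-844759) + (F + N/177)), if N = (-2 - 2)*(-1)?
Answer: 177/149439157 ≈ 1.1844e-6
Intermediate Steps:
N = 4 (N = -4*(-1) = 4)
F = -470 (F = -238 - 232 = -470)
1/(-1*(-844759) + (F + N/177)) = 1/(-1*(-844759) + (-470 + 4/177)) = 1/(844759 + (-470 + 4*(1/177))) = 1/(844759 + (-470 + 4/177)) = 1/(844759 - 83186/177) = 1/(149439157/177) = 177/149439157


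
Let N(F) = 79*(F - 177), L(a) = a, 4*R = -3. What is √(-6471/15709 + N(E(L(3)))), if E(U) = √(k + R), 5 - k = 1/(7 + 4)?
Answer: √(-1670150440859208 + 428890919578*√2013)/345598 ≈ 117.57*I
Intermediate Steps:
R = -¾ (R = (¼)*(-3) = -¾ ≈ -0.75000)
k = 54/11 (k = 5 - 1/(7 + 4) = 5 - 1/11 = 54/11 ≈ 4.9091)
E(U) = √2013/22 (E(U) = √(54/11 - ¾) = √(183/44) = √2013/22)
N(F) = -13983 + 79*F (N(F) = 79*(-177 + F) = -13983 + 79*F)
√(-6471/15709 + N(E(L(3)))) = √(-6471/15709 + (-13983 + 79*(√2013/22))) = √(-6471*1/15709 + (-13983 + 79*√2013/22)) = √(-6471/15709 + (-13983 + 79*√2013/22)) = √(-219665418/15709 + 79*√2013/22)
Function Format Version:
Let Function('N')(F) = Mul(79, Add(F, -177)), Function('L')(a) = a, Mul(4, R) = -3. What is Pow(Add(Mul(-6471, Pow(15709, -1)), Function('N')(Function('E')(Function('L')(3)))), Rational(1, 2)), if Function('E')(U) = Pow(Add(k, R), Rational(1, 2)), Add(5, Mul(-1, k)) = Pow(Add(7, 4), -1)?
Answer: Mul(Rational(1, 345598), Pow(Add(-1670150440859208, Mul(428890919578, Pow(2013, Rational(1, 2)))), Rational(1, 2))) ≈ Mul(117.57, I)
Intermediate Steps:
R = Rational(-3, 4) (R = Mul(Rational(1, 4), -3) = Rational(-3, 4) ≈ -0.75000)
k = Rational(54, 11) (k = Add(5, Mul(-1, Pow(Add(7, 4), -1))) = Add(5, Mul(-1, Pow(11, -1))) = Add(5, Mul(-1, Rational(1, 11))) = Add(5, Rational(-1, 11)) = Rational(54, 11) ≈ 4.9091)
Function('E')(U) = Mul(Rational(1, 22), Pow(2013, Rational(1, 2))) (Function('E')(U) = Pow(Add(Rational(54, 11), Rational(-3, 4)), Rational(1, 2)) = Pow(Rational(183, 44), Rational(1, 2)) = Mul(Rational(1, 22), Pow(2013, Rational(1, 2))))
Function('N')(F) = Add(-13983, Mul(79, F)) (Function('N')(F) = Mul(79, Add(-177, F)) = Add(-13983, Mul(79, F)))
Pow(Add(Mul(-6471, Pow(15709, -1)), Function('N')(Function('E')(Function('L')(3)))), Rational(1, 2)) = Pow(Add(Mul(-6471, Pow(15709, -1)), Add(-13983, Mul(79, Mul(Rational(1, 22), Pow(2013, Rational(1, 2)))))), Rational(1, 2)) = Pow(Add(Mul(-6471, Rational(1, 15709)), Add(-13983, Mul(Rational(79, 22), Pow(2013, Rational(1, 2))))), Rational(1, 2)) = Pow(Add(Rational(-6471, 15709), Add(-13983, Mul(Rational(79, 22), Pow(2013, Rational(1, 2))))), Rational(1, 2)) = Pow(Add(Rational(-219665418, 15709), Mul(Rational(79, 22), Pow(2013, Rational(1, 2)))), Rational(1, 2))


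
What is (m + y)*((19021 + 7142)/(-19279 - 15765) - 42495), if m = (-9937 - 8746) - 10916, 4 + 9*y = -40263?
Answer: 76113585989749/52566 ≈ 1.4480e+9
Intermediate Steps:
y = -40267/9 (y = -4/9 + (⅑)*(-40263) = -4/9 - 13421/3 = -40267/9 ≈ -4474.1)
m = -29599 (m = -18683 - 10916 = -29599)
(m + y)*((19021 + 7142)/(-19279 - 15765) - 42495) = (-29599 - 40267/9)*((19021 + 7142)/(-19279 - 15765) - 42495) = -306658*(26163/(-35044) - 42495)/9 = -306658*(26163*(-1/35044) - 42495)/9 = -306658*(-26163/35044 - 42495)/9 = -306658/9*(-1489220943/35044) = 76113585989749/52566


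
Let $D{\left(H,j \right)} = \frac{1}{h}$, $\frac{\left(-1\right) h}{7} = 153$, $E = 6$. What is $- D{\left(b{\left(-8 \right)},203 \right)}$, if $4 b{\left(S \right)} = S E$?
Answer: $\frac{1}{1071} \approx 0.00093371$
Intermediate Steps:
$h = -1071$ ($h = \left(-7\right) 153 = -1071$)
$b{\left(S \right)} = \frac{3 S}{2}$ ($b{\left(S \right)} = \frac{S 6}{4} = \frac{6 S}{4} = \frac{3 S}{2}$)
$D{\left(H,j \right)} = - \frac{1}{1071}$ ($D{\left(H,j \right)} = \frac{1}{-1071} = - \frac{1}{1071}$)
$- D{\left(b{\left(-8 \right)},203 \right)} = \left(-1\right) \left(- \frac{1}{1071}\right) = \frac{1}{1071}$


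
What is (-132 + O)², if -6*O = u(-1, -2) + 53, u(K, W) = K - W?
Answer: 19881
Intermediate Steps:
O = -9 (O = -((-1 - 1*(-2)) + 53)/6 = -((-1 + 2) + 53)/6 = -(1 + 53)/6 = -⅙*54 = -9)
(-132 + O)² = (-132 - 9)² = (-141)² = 19881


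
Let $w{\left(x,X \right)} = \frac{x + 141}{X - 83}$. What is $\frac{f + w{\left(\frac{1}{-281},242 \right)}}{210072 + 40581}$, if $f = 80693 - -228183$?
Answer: $\frac{13800310424}{11198925387} \approx 1.2323$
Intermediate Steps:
$f = 308876$ ($f = 80693 + 228183 = 308876$)
$w{\left(x,X \right)} = \frac{141 + x}{-83 + X}$
$\frac{f + w{\left(\frac{1}{-281},242 \right)}}{210072 + 40581} = \frac{308876 + \frac{141 + \frac{1}{-281}}{-83 + 242}}{210072 + 40581} = \frac{308876 + \frac{141 - \frac{1}{281}}{159}}{250653} = \left(308876 + \frac{1}{159} \cdot \frac{39620}{281}\right) \frac{1}{250653} = \left(308876 + \frac{39620}{44679}\right) \frac{1}{250653} = \frac{13800310424}{44679} \cdot \frac{1}{250653} = \frac{13800310424}{11198925387}$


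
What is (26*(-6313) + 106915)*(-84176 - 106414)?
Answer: 10906131570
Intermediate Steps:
(26*(-6313) + 106915)*(-84176 - 106414) = (-164138 + 106915)*(-190590) = -57223*(-190590) = 10906131570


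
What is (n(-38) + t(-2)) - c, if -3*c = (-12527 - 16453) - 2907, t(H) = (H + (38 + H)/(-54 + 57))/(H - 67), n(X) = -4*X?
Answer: -722923/69 ≈ -10477.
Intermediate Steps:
t(H) = (38/3 + 4*H/3)/(-67 + H) (t(H) = (H + (38 + H)/3)/(-67 + H) = (H + (38 + H)*(1/3))/(-67 + H) = (H + (38/3 + H/3))/(-67 + H) = (38/3 + 4*H/3)/(-67 + H))
c = 10629 (c = -((-12527 - 16453) - 2907)/3 = -(-28980 - 2907)/3 = -1/3*(-31887) = 10629)
(n(-38) + t(-2)) - c = (-4*(-38) + 2*(19 + 2*(-2))/(3*(-67 - 2))) - 1*10629 = (152 + (2/3)*(19 - 4)/(-69)) - 10629 = (152 + (2/3)*(-1/69)*15) - 10629 = (152 - 10/69) - 10629 = 10478/69 - 10629 = -722923/69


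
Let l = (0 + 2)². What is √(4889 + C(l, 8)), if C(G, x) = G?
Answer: √4893 ≈ 69.950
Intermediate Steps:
l = 4 (l = 2² = 4)
√(4889 + C(l, 8)) = √(4889 + 4) = √4893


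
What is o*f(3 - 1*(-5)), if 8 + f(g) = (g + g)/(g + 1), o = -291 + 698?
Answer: -22792/9 ≈ -2532.4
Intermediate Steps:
o = 407
f(g) = -8 + 2*g/(1 + g) (f(g) = -8 + (g + g)/(g + 1) = -8 + (2*g)/(1 + g) = -8 + 2*g/(1 + g))
o*f(3 - 1*(-5)) = 407*(2*(-4 - 3*(3 - 1*(-5)))/(1 + (3 - 1*(-5)))) = 407*(2*(-4 - 3*(3 + 5))/(1 + (3 + 5))) = 407*(2*(-4 - 3*8)/(1 + 8)) = 407*(2*(-4 - 24)/9) = 407*(2*(⅑)*(-28)) = 407*(-56/9) = -22792/9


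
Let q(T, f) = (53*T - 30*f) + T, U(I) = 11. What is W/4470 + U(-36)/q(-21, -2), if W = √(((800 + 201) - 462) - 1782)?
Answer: -11/1074 + I*√1243/4470 ≈ -0.010242 + 0.0078873*I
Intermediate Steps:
W = I*√1243 (W = √((1001 - 462) - 1782) = √(539 - 1782) = √(-1243) = I*√1243 ≈ 35.256*I)
q(T, f) = -30*f + 54*T (q(T, f) = (-30*f + 53*T) + T = -30*f + 54*T)
W/4470 + U(-36)/q(-21, -2) = (I*√1243)/4470 + 11/(-30*(-2) + 54*(-21)) = (I*√1243)*(1/4470) + 11/(60 - 1134) = I*√1243/4470 + 11/(-1074) = I*√1243/4470 + 11*(-1/1074) = I*√1243/4470 - 11/1074 = -11/1074 + I*√1243/4470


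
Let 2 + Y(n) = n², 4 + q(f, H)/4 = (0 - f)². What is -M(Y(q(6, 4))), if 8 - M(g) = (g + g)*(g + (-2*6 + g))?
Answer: 1073086520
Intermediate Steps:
q(f, H) = -16 + 4*f² (q(f, H) = -16 + 4*(0 - f)² = -16 + 4*(-f)² = -16 + 4*f²)
Y(n) = -2 + n²
M(g) = 8 - 2*g*(-12 + 2*g) (M(g) = 8 - (g + g)*(g + (-2*6 + g)) = 8 - 2*g*(g + (-12 + g)) = 8 - 2*g*(-12 + 2*g))
-M(Y(q(6, 4))) = -(8 - 4*(-2 + (-16 + 4*6²)²)² + 24*(-2 + (-16 + 4*6²)²)) = -(8 - 4*(-2 + (-16 + 4*36)²)² + 24*(-2 + (-16 + 4*36)²)) = -(8 - 4*(-2 + (-16 + 144)²)² + 24*(-2 + (-16 + 144)²)) = -(8 - 4*(-2 + 128²)² + 24*(-2 + 128²)) = -(8 - 4*(-2 + 16384)² + 24*(-2 + 16384)) = -(8 - 4*16382² + 24*16382) = -(8 - 4*268369924 + 393168) = -(8 - 1073479696 + 393168) = -1*(-1073086520) = 1073086520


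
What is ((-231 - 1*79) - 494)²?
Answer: 646416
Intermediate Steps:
((-231 - 1*79) - 494)² = ((-231 - 79) - 494)² = (-310 - 494)² = (-804)² = 646416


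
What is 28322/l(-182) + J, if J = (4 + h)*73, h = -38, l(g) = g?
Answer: -34289/13 ≈ -2637.6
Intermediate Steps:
J = -2482 (J = (4 - 38)*73 = -34*73 = -2482)
28322/l(-182) + J = 28322/(-182) - 2482 = 28322*(-1/182) - 2482 = -2023/13 - 2482 = -34289/13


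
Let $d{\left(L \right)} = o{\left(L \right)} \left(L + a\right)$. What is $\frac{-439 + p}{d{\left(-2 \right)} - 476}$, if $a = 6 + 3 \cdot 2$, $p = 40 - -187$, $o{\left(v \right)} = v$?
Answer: $\frac{53}{124} \approx 0.42742$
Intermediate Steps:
$p = 227$ ($p = 40 + 187 = 227$)
$a = 12$ ($a = 6 + 6 = 12$)
$d{\left(L \right)} = L \left(12 + L\right)$ ($d{\left(L \right)} = L \left(L + 12\right) = L \left(12 + L\right)$)
$\frac{-439 + p}{d{\left(-2 \right)} - 476} = \frac{-439 + 227}{- 2 \left(12 - 2\right) - 476} = - \frac{212}{\left(-2\right) 10 - 476} = - \frac{212}{-20 - 476} = - \frac{212}{-496} = \left(-212\right) \left(- \frac{1}{496}\right) = \frac{53}{124}$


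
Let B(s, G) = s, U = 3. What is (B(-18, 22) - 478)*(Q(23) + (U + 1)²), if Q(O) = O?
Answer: -19344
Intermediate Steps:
(B(-18, 22) - 478)*(Q(23) + (U + 1)²) = (-18 - 478)*(23 + (3 + 1)²) = -496*(23 + 4²) = -496*(23 + 16) = -496*39 = -19344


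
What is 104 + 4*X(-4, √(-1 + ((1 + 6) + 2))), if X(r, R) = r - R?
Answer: 88 - 8*√2 ≈ 76.686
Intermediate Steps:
104 + 4*X(-4, √(-1 + ((1 + 6) + 2))) = 104 + 4*(-4 - √(-1 + ((1 + 6) + 2))) = 104 + 4*(-4 - √(-1 + (7 + 2))) = 104 + 4*(-4 - √(-1 + 9)) = 104 + 4*(-4 - √8) = 104 + 4*(-4 - 2*√2) = 104 + (-16 - 8*√2) = 88 - 8*√2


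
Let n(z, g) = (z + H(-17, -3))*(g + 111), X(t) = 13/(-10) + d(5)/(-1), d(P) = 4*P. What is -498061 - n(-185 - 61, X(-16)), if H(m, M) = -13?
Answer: -4748287/10 ≈ -4.7483e+5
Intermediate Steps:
X(t) = -213/10 (X(t) = 13/(-10) + (4*5)/(-1) = 13*(-1/10) + 20*(-1) = -13/10 - 20 = -213/10)
n(z, g) = (-13 + z)*(111 + g) (n(z, g) = (z - 13)*(g + 111) = (-13 + z)*(111 + g))
-498061 - n(-185 - 61, X(-16)) = -498061 - (-1443 - 13*(-213/10) + 111*(-185 - 61) - 213*(-185 - 61)/10) = -498061 - (-1443 + 2769/10 + 111*(-246) - 213/10*(-246)) = -498061 - (-1443 + 2769/10 - 27306 + 26199/5) = -498061 - 1*(-232323/10) = -498061 + 232323/10 = -4748287/10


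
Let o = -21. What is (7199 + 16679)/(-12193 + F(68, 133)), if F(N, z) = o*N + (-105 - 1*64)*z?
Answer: -11939/18049 ≈ -0.66148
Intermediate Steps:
F(N, z) = -169*z - 21*N (F(N, z) = -21*N + (-105 - 1*64)*z = -21*N + (-105 - 64)*z = -21*N - 169*z = -169*z - 21*N)
(7199 + 16679)/(-12193 + F(68, 133)) = (7199 + 16679)/(-12193 + (-169*133 - 21*68)) = 23878/(-12193 + (-22477 - 1428)) = 23878/(-12193 - 23905) = 23878/(-36098) = 23878*(-1/36098) = -11939/18049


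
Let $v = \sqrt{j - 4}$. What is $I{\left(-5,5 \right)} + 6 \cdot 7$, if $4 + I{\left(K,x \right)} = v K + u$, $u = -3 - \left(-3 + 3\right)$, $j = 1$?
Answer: $35 - 5 i \sqrt{3} \approx 35.0 - 8.6602 i$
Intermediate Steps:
$u = -3$ ($u = -3 - 0 = -3 + 0 = -3$)
$v = i \sqrt{3}$ ($v = \sqrt{1 - 4} = \sqrt{-3} = i \sqrt{3} \approx 1.732 i$)
$I{\left(K,x \right)} = -7 + i K \sqrt{3}$ ($I{\left(K,x \right)} = -4 + \left(i \sqrt{3} K - 3\right) = -4 + \left(i K \sqrt{3} - 3\right) = -4 + \left(-3 + i K \sqrt{3}\right) = -7 + i K \sqrt{3}$)
$I{\left(-5,5 \right)} + 6 \cdot 7 = \left(-7 + i \left(-5\right) \sqrt{3}\right) + 6 \cdot 7 = \left(-7 - 5 i \sqrt{3}\right) + 42 = 35 - 5 i \sqrt{3}$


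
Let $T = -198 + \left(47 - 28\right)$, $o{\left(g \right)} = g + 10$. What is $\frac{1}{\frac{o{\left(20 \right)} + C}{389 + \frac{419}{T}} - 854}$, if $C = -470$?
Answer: $- \frac{1573}{1345132} \approx -0.0011694$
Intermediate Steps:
$o{\left(g \right)} = 10 + g$
$T = -179$ ($T = -198 + \left(47 - 28\right) = -198 + 19 = -179$)
$\frac{1}{\frac{o{\left(20 \right)} + C}{389 + \frac{419}{T}} - 854} = \frac{1}{\frac{\left(10 + 20\right) - 470}{389 + \frac{419}{-179}} - 854} = \frac{1}{\frac{30 - 470}{389 + 419 \left(- \frac{1}{179}\right)} - 854} = \frac{1}{- \frac{440}{389 - \frac{419}{179}} - 854} = \frac{1}{- \frac{440}{\frac{69212}{179}} - 854} = \frac{1}{\left(-440\right) \frac{179}{69212} - 854} = \frac{1}{- \frac{1790}{1573} - 854} = \frac{1}{- \frac{1345132}{1573}} = - \frac{1573}{1345132}$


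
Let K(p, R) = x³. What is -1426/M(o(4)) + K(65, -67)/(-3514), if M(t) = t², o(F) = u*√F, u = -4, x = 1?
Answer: -1252757/56224 ≈ -22.282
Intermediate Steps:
K(p, R) = 1 (K(p, R) = 1³ = 1)
o(F) = -4*√F
-1426/M(o(4)) + K(65, -67)/(-3514) = -1426/((-4*√4)²) + 1/(-3514) = -1426/((-4*2)²) + 1*(-1/3514) = -1426/((-8)²) - 1/3514 = -1426/64 - 1/3514 = -1426*1/64 - 1/3514 = -713/32 - 1/3514 = -1252757/56224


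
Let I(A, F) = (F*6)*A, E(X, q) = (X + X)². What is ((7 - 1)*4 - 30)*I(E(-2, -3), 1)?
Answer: -576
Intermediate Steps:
E(X, q) = 4*X² (E(X, q) = (2*X)² = 4*X²)
I(A, F) = 6*A*F (I(A, F) = (6*F)*A = 6*A*F)
((7 - 1)*4 - 30)*I(E(-2, -3), 1) = ((7 - 1)*4 - 30)*(6*(4*(-2)²)*1) = (6*4 - 30)*(6*(4*4)*1) = (24 - 30)*(6*16*1) = -6*96 = -576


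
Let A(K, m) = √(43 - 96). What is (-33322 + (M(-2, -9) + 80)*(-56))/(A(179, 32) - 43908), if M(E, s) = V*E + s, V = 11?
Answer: 1583585928/1927912517 + 36066*I*√53/1927912517 ≈ 0.8214 + 0.00013619*I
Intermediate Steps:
M(E, s) = s + 11*E (M(E, s) = 11*E + s = s + 11*E)
A(K, m) = I*√53 (A(K, m) = √(-53) = I*√53)
(-33322 + (M(-2, -9) + 80)*(-56))/(A(179, 32) - 43908) = (-33322 + ((-9 + 11*(-2)) + 80)*(-56))/(I*√53 - 43908) = (-33322 + ((-9 - 22) + 80)*(-56))/(-43908 + I*√53) = (-33322 + (-31 + 80)*(-56))/(-43908 + I*√53) = (-33322 + 49*(-56))/(-43908 + I*√53) = (-33322 - 2744)/(-43908 + I*√53) = -36066/(-43908 + I*√53)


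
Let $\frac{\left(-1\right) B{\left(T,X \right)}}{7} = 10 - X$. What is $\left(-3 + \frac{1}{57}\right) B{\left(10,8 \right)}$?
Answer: $\frac{2380}{57} \approx 41.754$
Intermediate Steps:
$B{\left(T,X \right)} = -70 + 7 X$ ($B{\left(T,X \right)} = - 7 \left(10 - X\right) = -70 + 7 X$)
$\left(-3 + \frac{1}{57}\right) B{\left(10,8 \right)} = \left(-3 + \frac{1}{57}\right) \left(-70 + 7 \cdot 8\right) = \left(-3 + \frac{1}{57}\right) \left(-70 + 56\right) = \left(- \frac{170}{57}\right) \left(-14\right) = \frac{2380}{57}$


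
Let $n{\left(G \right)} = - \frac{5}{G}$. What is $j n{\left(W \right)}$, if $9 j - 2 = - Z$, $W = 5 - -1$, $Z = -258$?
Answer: $- \frac{650}{27} \approx -24.074$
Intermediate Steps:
$W = 6$ ($W = 5 + 1 = 6$)
$j = \frac{260}{9}$ ($j = \frac{2}{9} + \frac{\left(-1\right) \left(-258\right)}{9} = \frac{2}{9} + \frac{1}{9} \cdot 258 = \frac{2}{9} + \frac{86}{3} = \frac{260}{9} \approx 28.889$)
$j n{\left(W \right)} = \frac{260 \left(- \frac{5}{6}\right)}{9} = \frac{260 \left(\left(-5\right) \frac{1}{6}\right)}{9} = \frac{260}{9} \left(- \frac{5}{6}\right) = - \frac{650}{27}$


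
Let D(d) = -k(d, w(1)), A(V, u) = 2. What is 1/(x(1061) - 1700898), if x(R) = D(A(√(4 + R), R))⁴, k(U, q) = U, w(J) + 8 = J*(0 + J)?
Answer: -1/1700882 ≈ -5.8793e-7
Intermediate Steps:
w(J) = -8 + J² (w(J) = -8 + J*(0 + J) = -8 + J*J = -8 + J²)
D(d) = -d
x(R) = 16 (x(R) = (-1*2)⁴ = (-2)⁴ = 16)
1/(x(1061) - 1700898) = 1/(16 - 1700898) = 1/(-1700882) = -1/1700882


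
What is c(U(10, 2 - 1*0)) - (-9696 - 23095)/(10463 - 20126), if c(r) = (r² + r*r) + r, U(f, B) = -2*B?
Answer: 237773/9663 ≈ 24.607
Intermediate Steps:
c(r) = r + 2*r² (c(r) = (r² + r²) + r = 2*r² + r = r + 2*r²)
c(U(10, 2 - 1*0)) - (-9696 - 23095)/(10463 - 20126) = (-2*(2 - 1*0))*(1 + 2*(-2*(2 - 1*0))) - (-9696 - 23095)/(10463 - 20126) = (-2*(2 + 0))*(1 + 2*(-2*(2 + 0))) - (-32791)/(-9663) = (-2*2)*(1 + 2*(-2*2)) - (-32791)*(-1)/9663 = -4*(1 + 2*(-4)) - 1*32791/9663 = -4*(1 - 8) - 32791/9663 = -4*(-7) - 32791/9663 = 28 - 32791/9663 = 237773/9663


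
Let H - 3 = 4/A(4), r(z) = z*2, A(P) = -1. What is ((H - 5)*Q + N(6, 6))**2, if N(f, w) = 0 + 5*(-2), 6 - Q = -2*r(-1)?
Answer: 484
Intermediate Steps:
r(z) = 2*z
H = -1 (H = 3 + 4/(-1) = 3 + 4*(-1) = 3 - 4 = -1)
Q = 2 (Q = 6 - (-2)*2*(-1) = 6 - (-2)*(-2) = 6 - 1*4 = 6 - 4 = 2)
N(f, w) = -10 (N(f, w) = 0 - 10 = -10)
((H - 5)*Q + N(6, 6))**2 = ((-1 - 5)*2 - 10)**2 = (-6*2 - 10)**2 = (-12 - 10)**2 = (-22)**2 = 484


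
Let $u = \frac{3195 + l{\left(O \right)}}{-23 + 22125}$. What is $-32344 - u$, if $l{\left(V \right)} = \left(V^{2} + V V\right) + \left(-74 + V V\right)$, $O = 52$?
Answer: $- \frac{714878321}{22102} \approx -32345.0$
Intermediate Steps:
$l{\left(V \right)} = -74 + 3 V^{2}$ ($l{\left(V \right)} = \left(V^{2} + V^{2}\right) + \left(-74 + V^{2}\right) = 2 V^{2} + \left(-74 + V^{2}\right) = -74 + 3 V^{2}$)
$u = \frac{11233}{22102}$ ($u = \frac{3195 - \left(74 - 3 \cdot 52^{2}\right)}{-23 + 22125} = \frac{3195 + \left(-74 + 3 \cdot 2704\right)}{22102} = \left(3195 + \left(-74 + 8112\right)\right) \frac{1}{22102} = \left(3195 + 8038\right) \frac{1}{22102} = 11233 \cdot \frac{1}{22102} = \frac{11233}{22102} \approx 0.50823$)
$-32344 - u = -32344 - \frac{11233}{22102} = - \frac{714878321}{22102}$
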